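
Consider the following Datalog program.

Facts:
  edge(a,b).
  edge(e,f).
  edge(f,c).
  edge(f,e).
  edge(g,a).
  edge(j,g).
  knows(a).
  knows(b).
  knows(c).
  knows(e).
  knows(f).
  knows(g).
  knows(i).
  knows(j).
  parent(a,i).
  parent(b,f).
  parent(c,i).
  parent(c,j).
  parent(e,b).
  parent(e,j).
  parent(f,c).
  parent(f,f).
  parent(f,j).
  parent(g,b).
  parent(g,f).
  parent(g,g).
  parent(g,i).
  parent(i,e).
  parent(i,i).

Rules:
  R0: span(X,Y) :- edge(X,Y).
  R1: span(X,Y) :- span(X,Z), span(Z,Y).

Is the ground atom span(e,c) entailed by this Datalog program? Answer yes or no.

yes

round 1: derive span(a,b) via R0 from edge(a,b)
round 1: derive span(e,f) via R0 from edge(e,f)
round 1: derive span(f,c) via R0 from edge(f,c)
round 1: derive span(f,e) via R0 from edge(f,e)
round 1: derive span(g,a) via R0 from edge(g,a)
round 1: derive span(j,g) via R0 from edge(j,g)
round 2: derive span(e,c) via R1 from span(e,f), span(f,c)
round 2: derive span(e,e) via R1 from span(e,f), span(f,e)
round 2: derive span(f,f) via R1 from span(f,e), span(e,f)
round 2: derive span(g,b) via R1 from span(g,a), span(a,b)
round 2: derive span(j,a) via R1 from span(j,g), span(g,a)
round 3: derive span(j,b) via R1 from span(j,a), span(a,b)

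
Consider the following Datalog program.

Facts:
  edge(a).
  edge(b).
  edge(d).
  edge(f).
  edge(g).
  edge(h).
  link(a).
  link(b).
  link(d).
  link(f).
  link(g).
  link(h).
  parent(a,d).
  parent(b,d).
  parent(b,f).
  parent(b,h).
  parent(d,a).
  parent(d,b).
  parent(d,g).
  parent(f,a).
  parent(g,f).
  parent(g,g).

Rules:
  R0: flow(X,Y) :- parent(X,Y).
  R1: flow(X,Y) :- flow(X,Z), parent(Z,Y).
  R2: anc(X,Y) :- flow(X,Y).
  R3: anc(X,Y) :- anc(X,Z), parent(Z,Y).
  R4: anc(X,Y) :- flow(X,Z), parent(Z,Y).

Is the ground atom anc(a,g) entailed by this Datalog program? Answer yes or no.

yes

round 1: derive flow(a,d) via R0 from parent(a,d)
round 1: derive flow(b,d) via R0 from parent(b,d)
round 1: derive flow(b,f) via R0 from parent(b,f)
round 1: derive flow(b,h) via R0 from parent(b,h)
round 1: derive flow(d,a) via R0 from parent(d,a)
round 1: derive flow(d,b) via R0 from parent(d,b)
round 1: derive flow(d,g) via R0 from parent(d,g)
round 1: derive flow(f,a) via R0 from parent(f,a)
round 1: derive flow(g,f) via R0 from parent(g,f)
round 1: derive flow(g,g) via R0 from parent(g,g)
round 2: derive flow(a,a) via R1 from flow(a,d), parent(d,a)
round 2: derive flow(a,b) via R1 from flow(a,d), parent(d,b)
round 2: derive flow(a,g) via R1 from flow(a,d), parent(d,g)
round 2: derive flow(b,a) via R1 from flow(b,d), parent(d,a)
round 2: derive flow(b,b) via R1 from flow(b,d), parent(d,b)
round 2: derive flow(b,g) via R1 from flow(b,d), parent(d,g)
round 2: derive flow(d,d) via R1 from flow(d,a), parent(a,d)
round 2: derive flow(d,f) via R1 from flow(d,b), parent(b,f)
round 2: derive flow(d,h) via R1 from flow(d,b), parent(b,h)
round 2: derive flow(f,d) via R1 from flow(f,a), parent(a,d)
round 2: derive flow(g,a) via R1 from flow(g,f), parent(f,a)
round 2: derive anc(a,d) via R2 from flow(a,d)
round 2: derive anc(b,d) via R2 from flow(b,d)
round 2: derive anc(b,f) via R2 from flow(b,f)
round 2: derive anc(b,h) via R2 from flow(b,h)
round 2: derive anc(d,a) via R2 from flow(d,a)
round 2: derive anc(d,b) via R2 from flow(d,b)
round 2: derive anc(d,g) via R2 from flow(d,g)
round 2: derive anc(f,a) via R2 from flow(f,a)
round 2: derive anc(g,f) via R2 from flow(g,f)
round 2: derive anc(g,g) via R2 from flow(g,g)
round 2: derive anc(a,a) via R4 from flow(a,d), parent(d,a)
round 2: derive anc(a,b) via R4 from flow(a,d), parent(d,b)
round 2: derive anc(a,g) via R4 from flow(a,d), parent(d,g)
round 2: derive anc(b,a) via R4 from flow(b,d), parent(d,a)
round 2: derive anc(b,b) via R4 from flow(b,d), parent(d,b)
round 2: derive anc(b,g) via R4 from flow(b,d), parent(d,g)
round 2: derive anc(d,d) via R4 from flow(d,a), parent(a,d)
round 2: derive anc(d,f) via R4 from flow(d,b), parent(b,f)
round 2: derive anc(d,h) via R4 from flow(d,b), parent(b,h)
round 2: derive anc(f,d) via R4 from flow(f,a), parent(a,d)
round 2: derive anc(g,a) via R4 from flow(g,f), parent(f,a)
round 3: derive flow(a,f) via R1 from flow(a,b), parent(b,f)
round 3: derive flow(a,h) via R1 from flow(a,b), parent(b,h)
round 3: derive flow(f,b) via R1 from flow(f,d), parent(d,b)
round 3: derive flow(f,g) via R1 from flow(f,d), parent(d,g)
round 3: derive flow(g,d) via R1 from flow(g,a), parent(a,d)
round 3: derive anc(a,f) via R3 from anc(a,b), parent(b,f)
round 3: derive anc(a,h) via R3 from anc(a,b), parent(b,h)
round 3: derive anc(f,b) via R3 from anc(f,d), parent(d,b)
round 3: derive anc(f,g) via R3 from anc(f,d), parent(d,g)
round 3: derive anc(g,d) via R3 from anc(g,a), parent(a,d)
round 4: derive flow(f,f) via R1 from flow(f,b), parent(b,f)
round 4: derive flow(f,h) via R1 from flow(f,b), parent(b,h)
round 4: derive flow(g,b) via R1 from flow(g,d), parent(d,b)
round 4: derive anc(f,f) via R3 from anc(f,b), parent(b,f)
round 4: derive anc(f,h) via R3 from anc(f,b), parent(b,h)
round 4: derive anc(g,b) via R3 from anc(g,d), parent(d,b)
round 5: derive flow(g,h) via R1 from flow(g,b), parent(b,h)
round 5: derive anc(g,h) via R3 from anc(g,b), parent(b,h)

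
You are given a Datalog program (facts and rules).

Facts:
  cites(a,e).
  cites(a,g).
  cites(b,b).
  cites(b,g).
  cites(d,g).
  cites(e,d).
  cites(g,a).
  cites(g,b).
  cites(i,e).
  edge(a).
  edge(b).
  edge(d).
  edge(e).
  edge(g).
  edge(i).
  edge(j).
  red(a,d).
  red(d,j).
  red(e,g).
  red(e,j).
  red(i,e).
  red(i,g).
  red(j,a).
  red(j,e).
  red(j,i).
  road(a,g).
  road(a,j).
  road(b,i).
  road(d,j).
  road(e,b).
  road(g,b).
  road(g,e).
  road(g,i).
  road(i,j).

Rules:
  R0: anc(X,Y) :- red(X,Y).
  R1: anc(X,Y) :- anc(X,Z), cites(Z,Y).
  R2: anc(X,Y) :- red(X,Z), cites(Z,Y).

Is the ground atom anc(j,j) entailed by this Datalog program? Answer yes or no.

round 1: derive anc(a,d) via R0 from red(a,d)
round 1: derive anc(d,j) via R0 from red(d,j)
round 1: derive anc(e,g) via R0 from red(e,g)
round 1: derive anc(e,j) via R0 from red(e,j)
round 1: derive anc(i,e) via R0 from red(i,e)
round 1: derive anc(i,g) via R0 from red(i,g)
round 1: derive anc(j,a) via R0 from red(j,a)
round 1: derive anc(j,e) via R0 from red(j,e)
round 1: derive anc(j,i) via R0 from red(j,i)
round 1: derive anc(a,g) via R2 from red(a,d), cites(d,g)
round 1: derive anc(e,a) via R2 from red(e,g), cites(g,a)
round 1: derive anc(e,b) via R2 from red(e,g), cites(g,b)
round 1: derive anc(i,a) via R2 from red(i,g), cites(g,a)
round 1: derive anc(i,b) via R2 from red(i,g), cites(g,b)
round 1: derive anc(i,d) via R2 from red(i,e), cites(e,d)
round 1: derive anc(j,d) via R2 from red(j,e), cites(e,d)
round 1: derive anc(j,g) via R2 from red(j,a), cites(a,g)
round 2: derive anc(a,a) via R1 from anc(a,g), cites(g,a)
round 2: derive anc(a,b) via R1 from anc(a,g), cites(g,b)
round 2: derive anc(e,e) via R1 from anc(e,a), cites(a,e)
round 2: derive anc(j,b) via R1 from anc(j,g), cites(g,b)
round 3: derive anc(a,e) via R1 from anc(a,a), cites(a,e)
round 3: derive anc(e,d) via R1 from anc(e,e), cites(e,d)

no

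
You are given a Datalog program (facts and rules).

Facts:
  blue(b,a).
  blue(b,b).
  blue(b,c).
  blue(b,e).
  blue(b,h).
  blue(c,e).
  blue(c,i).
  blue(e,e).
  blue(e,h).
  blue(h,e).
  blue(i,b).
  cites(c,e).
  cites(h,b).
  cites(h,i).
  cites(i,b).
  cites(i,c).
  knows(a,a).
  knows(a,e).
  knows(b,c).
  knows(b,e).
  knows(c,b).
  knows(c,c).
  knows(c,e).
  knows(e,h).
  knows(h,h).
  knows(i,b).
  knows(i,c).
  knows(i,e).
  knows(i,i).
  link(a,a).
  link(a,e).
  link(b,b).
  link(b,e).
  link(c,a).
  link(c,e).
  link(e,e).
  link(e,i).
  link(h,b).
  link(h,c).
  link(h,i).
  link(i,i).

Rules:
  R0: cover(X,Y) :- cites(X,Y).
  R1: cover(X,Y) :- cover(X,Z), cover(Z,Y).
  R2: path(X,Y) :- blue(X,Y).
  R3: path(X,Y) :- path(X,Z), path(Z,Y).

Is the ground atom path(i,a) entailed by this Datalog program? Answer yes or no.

round 1: derive path(b,a) via R2 from blue(b,a)
round 1: derive path(b,b) via R2 from blue(b,b)
round 1: derive path(b,c) via R2 from blue(b,c)
round 1: derive path(b,e) via R2 from blue(b,e)
round 1: derive path(b,h) via R2 from blue(b,h)
round 1: derive path(c,e) via R2 from blue(c,e)
round 1: derive path(c,i) via R2 from blue(c,i)
round 1: derive path(e,e) via R2 from blue(e,e)
round 1: derive path(e,h) via R2 from blue(e,h)
round 1: derive path(h,e) via R2 from blue(h,e)
round 1: derive path(i,b) via R2 from blue(i,b)
round 2: derive path(b,i) via R3 from path(b,c), path(c,i)
round 2: derive path(c,b) via R3 from path(c,i), path(i,b)
round 2: derive path(c,h) via R3 from path(c,e), path(e,h)
round 2: derive path(h,h) via R3 from path(h,e), path(e,h)
round 2: derive path(i,a) via R3 from path(i,b), path(b,a)
round 2: derive path(i,c) via R3 from path(i,b), path(b,c)
round 2: derive path(i,e) via R3 from path(i,b), path(b,e)
round 2: derive path(i,h) via R3 from path(i,b), path(b,h)
round 3: derive path(c,a) via R3 from path(c,b), path(b,a)
round 3: derive path(c,c) via R3 from path(c,b), path(b,c)
round 3: derive path(i,i) via R3 from path(i,b), path(b,i)

yes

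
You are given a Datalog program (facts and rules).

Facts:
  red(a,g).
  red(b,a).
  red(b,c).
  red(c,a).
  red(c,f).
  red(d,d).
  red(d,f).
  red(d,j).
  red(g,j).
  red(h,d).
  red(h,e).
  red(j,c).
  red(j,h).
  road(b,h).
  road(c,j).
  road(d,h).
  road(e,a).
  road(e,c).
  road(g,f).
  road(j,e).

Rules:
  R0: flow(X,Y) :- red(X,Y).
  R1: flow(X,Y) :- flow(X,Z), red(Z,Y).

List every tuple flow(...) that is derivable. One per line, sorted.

flow(a,a)
flow(a,c)
flow(a,d)
flow(a,e)
flow(a,f)
flow(a,g)
flow(a,h)
flow(a,j)
flow(b,a)
flow(b,c)
flow(b,d)
flow(b,e)
flow(b,f)
flow(b,g)
flow(b,h)
flow(b,j)
flow(c,a)
flow(c,c)
flow(c,d)
flow(c,e)
flow(c,f)
flow(c,g)
flow(c,h)
flow(c,j)
flow(d,a)
flow(d,c)
flow(d,d)
flow(d,e)
flow(d,f)
flow(d,g)
flow(d,h)
flow(d,j)
flow(g,a)
flow(g,c)
flow(g,d)
flow(g,e)
flow(g,f)
flow(g,g)
flow(g,h)
flow(g,j)
flow(h,a)
flow(h,c)
flow(h,d)
flow(h,e)
flow(h,f)
flow(h,g)
flow(h,h)
flow(h,j)
flow(j,a)
flow(j,c)
flow(j,d)
flow(j,e)
flow(j,f)
flow(j,g)
flow(j,h)
flow(j,j)

round 1: derive flow(a,g) via R0 from red(a,g)
round 1: derive flow(b,a) via R0 from red(b,a)
round 1: derive flow(b,c) via R0 from red(b,c)
round 1: derive flow(c,a) via R0 from red(c,a)
round 1: derive flow(c,f) via R0 from red(c,f)
round 1: derive flow(d,d) via R0 from red(d,d)
round 1: derive flow(d,f) via R0 from red(d,f)
round 1: derive flow(d,j) via R0 from red(d,j)
round 1: derive flow(g,j) via R0 from red(g,j)
round 1: derive flow(h,d) via R0 from red(h,d)
round 1: derive flow(h,e) via R0 from red(h,e)
round 1: derive flow(j,c) via R0 from red(j,c)
round 1: derive flow(j,h) via R0 from red(j,h)
round 2: derive flow(a,j) via R1 from flow(a,g), red(g,j)
round 2: derive flow(b,f) via R1 from flow(b,c), red(c,f)
round 2: derive flow(b,g) via R1 from flow(b,a), red(a,g)
round 2: derive flow(c,g) via R1 from flow(c,a), red(a,g)
round 2: derive flow(d,c) via R1 from flow(d,j), red(j,c)
round 2: derive flow(d,h) via R1 from flow(d,j), red(j,h)
round 2: derive flow(g,c) via R1 from flow(g,j), red(j,c)
round 2: derive flow(g,h) via R1 from flow(g,j), red(j,h)
round 2: derive flow(h,f) via R1 from flow(h,d), red(d,f)
round 2: derive flow(h,j) via R1 from flow(h,d), red(d,j)
round 2: derive flow(j,a) via R1 from flow(j,c), red(c,a)
round 2: derive flow(j,d) via R1 from flow(j,h), red(h,d)
round 2: derive flow(j,e) via R1 from flow(j,h), red(h,e)
round 2: derive flow(j,f) via R1 from flow(j,c), red(c,f)
round 3: derive flow(a,c) via R1 from flow(a,j), red(j,c)
round 3: derive flow(a,h) via R1 from flow(a,j), red(j,h)
round 3: derive flow(b,j) via R1 from flow(b,g), red(g,j)
round 3: derive flow(c,j) via R1 from flow(c,g), red(g,j)
round 3: derive flow(d,a) via R1 from flow(d,c), red(c,a)
round 3: derive flow(d,e) via R1 from flow(d,h), red(h,e)
round 3: derive flow(g,a) via R1 from flow(g,c), red(c,a)
round 3: derive flow(g,d) via R1 from flow(g,h), red(h,d)
round 3: derive flow(g,e) via R1 from flow(g,h), red(h,e)
round 3: derive flow(g,f) via R1 from flow(g,c), red(c,f)
round 3: derive flow(h,c) via R1 from flow(h,j), red(j,c)
round 3: derive flow(h,h) via R1 from flow(h,j), red(j,h)
round 3: derive flow(j,g) via R1 from flow(j,a), red(a,g)
round 3: derive flow(j,j) via R1 from flow(j,d), red(d,j)
round 4: derive flow(a,a) via R1 from flow(a,c), red(c,a)
round 4: derive flow(a,d) via R1 from flow(a,h), red(h,d)
round 4: derive flow(a,e) via R1 from flow(a,h), red(h,e)
round 4: derive flow(a,f) via R1 from flow(a,c), red(c,f)
round 4: derive flow(b,h) via R1 from flow(b,j), red(j,h)
round 4: derive flow(c,c) via R1 from flow(c,j), red(j,c)
round 4: derive flow(c,h) via R1 from flow(c,j), red(j,h)
round 4: derive flow(d,g) via R1 from flow(d,a), red(a,g)
round 4: derive flow(g,g) via R1 from flow(g,a), red(a,g)
round 4: derive flow(h,a) via R1 from flow(h,c), red(c,a)
round 5: derive flow(b,d) via R1 from flow(b,h), red(h,d)
round 5: derive flow(b,e) via R1 from flow(b,h), red(h,e)
round 5: derive flow(c,d) via R1 from flow(c,h), red(h,d)
round 5: derive flow(c,e) via R1 from flow(c,h), red(h,e)
round 5: derive flow(h,g) via R1 from flow(h,a), red(a,g)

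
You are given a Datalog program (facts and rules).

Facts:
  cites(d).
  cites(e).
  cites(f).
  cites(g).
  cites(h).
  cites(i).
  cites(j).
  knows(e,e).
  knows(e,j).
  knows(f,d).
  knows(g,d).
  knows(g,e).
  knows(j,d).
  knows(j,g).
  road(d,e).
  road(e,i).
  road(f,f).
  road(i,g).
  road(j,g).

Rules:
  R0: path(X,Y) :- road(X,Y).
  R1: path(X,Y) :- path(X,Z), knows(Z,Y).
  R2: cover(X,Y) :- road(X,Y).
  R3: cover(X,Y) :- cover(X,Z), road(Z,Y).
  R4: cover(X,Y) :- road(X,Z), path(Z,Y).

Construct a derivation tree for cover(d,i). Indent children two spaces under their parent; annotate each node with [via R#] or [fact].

cover(d,i)  [via R3]
  cover(d,e)  [via R2]
    road(d,e)  [fact]
  road(e,i)  [fact]

round 1: derive path(d,e) via R0 from road(d,e)
round 1: derive path(e,i) via R0 from road(e,i)
round 1: derive path(f,f) via R0 from road(f,f)
round 1: derive path(i,g) via R0 from road(i,g)
round 1: derive path(j,g) via R0 from road(j,g)
round 1: derive cover(d,e) via R2 from road(d,e)
round 1: derive cover(e,i) via R2 from road(e,i)
round 1: derive cover(f,f) via R2 from road(f,f)
round 1: derive cover(i,g) via R2 from road(i,g)
round 1: derive cover(j,g) via R2 from road(j,g)
round 2: derive path(d,j) via R1 from path(d,e), knows(e,j)
round 2: derive path(f,d) via R1 from path(f,f), knows(f,d)
round 2: derive path(i,d) via R1 from path(i,g), knows(g,d)
round 2: derive path(i,e) via R1 from path(i,g), knows(g,e)
round 2: derive path(j,d) via R1 from path(j,g), knows(g,d)
round 2: derive path(j,e) via R1 from path(j,g), knows(g,e)
round 2: derive cover(d,i) via R3 from cover(d,e), road(e,i)
round 2: derive cover(e,g) via R3 from cover(e,i), road(i,g)
round 3: derive path(d,d) via R1 from path(d,j), knows(j,d)
round 3: derive path(d,g) via R1 from path(d,j), knows(j,g)
round 3: derive path(i,j) via R1 from path(i,e), knows(e,j)
round 3: derive path(j,j) via R1 from path(j,e), knows(e,j)
round 3: derive cover(d,g) via R3 from cover(d,i), road(i,g)
round 3: derive cover(e,d) via R4 from road(e,i), path(i,d)
round 3: derive cover(e,e) via R4 from road(e,i), path(i,e)
round 3: derive cover(f,d) via R4 from road(f,f), path(f,d)
round 4: derive cover(f,e) via R3 from cover(f,d), road(d,e)
round 4: derive cover(e,j) via R4 from road(e,i), path(i,j)
round 5: derive cover(f,i) via R3 from cover(f,e), road(e,i)
round 6: derive cover(f,g) via R3 from cover(f,i), road(i,g)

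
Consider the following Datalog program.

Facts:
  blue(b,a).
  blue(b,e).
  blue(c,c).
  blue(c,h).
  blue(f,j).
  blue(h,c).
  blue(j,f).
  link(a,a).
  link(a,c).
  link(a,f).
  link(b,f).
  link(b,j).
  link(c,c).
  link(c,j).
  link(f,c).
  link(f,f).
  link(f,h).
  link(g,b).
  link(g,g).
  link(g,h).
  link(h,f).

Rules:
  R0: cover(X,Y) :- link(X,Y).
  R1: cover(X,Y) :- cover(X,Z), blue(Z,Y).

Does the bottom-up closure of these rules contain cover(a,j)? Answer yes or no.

round 1: derive cover(a,a) via R0 from link(a,a)
round 1: derive cover(a,c) via R0 from link(a,c)
round 1: derive cover(a,f) via R0 from link(a,f)
round 1: derive cover(b,f) via R0 from link(b,f)
round 1: derive cover(b,j) via R0 from link(b,j)
round 1: derive cover(c,c) via R0 from link(c,c)
round 1: derive cover(c,j) via R0 from link(c,j)
round 1: derive cover(f,c) via R0 from link(f,c)
round 1: derive cover(f,f) via R0 from link(f,f)
round 1: derive cover(f,h) via R0 from link(f,h)
round 1: derive cover(g,b) via R0 from link(g,b)
round 1: derive cover(g,g) via R0 from link(g,g)
round 1: derive cover(g,h) via R0 from link(g,h)
round 1: derive cover(h,f) via R0 from link(h,f)
round 2: derive cover(a,h) via R1 from cover(a,c), blue(c,h)
round 2: derive cover(a,j) via R1 from cover(a,f), blue(f,j)
round 2: derive cover(c,f) via R1 from cover(c,j), blue(j,f)
round 2: derive cover(c,h) via R1 from cover(c,c), blue(c,h)
round 2: derive cover(f,j) via R1 from cover(f,f), blue(f,j)
round 2: derive cover(g,a) via R1 from cover(g,b), blue(b,a)
round 2: derive cover(g,c) via R1 from cover(g,h), blue(h,c)
round 2: derive cover(g,e) via R1 from cover(g,b), blue(b,e)
round 2: derive cover(h,j) via R1 from cover(h,f), blue(f,j)

yes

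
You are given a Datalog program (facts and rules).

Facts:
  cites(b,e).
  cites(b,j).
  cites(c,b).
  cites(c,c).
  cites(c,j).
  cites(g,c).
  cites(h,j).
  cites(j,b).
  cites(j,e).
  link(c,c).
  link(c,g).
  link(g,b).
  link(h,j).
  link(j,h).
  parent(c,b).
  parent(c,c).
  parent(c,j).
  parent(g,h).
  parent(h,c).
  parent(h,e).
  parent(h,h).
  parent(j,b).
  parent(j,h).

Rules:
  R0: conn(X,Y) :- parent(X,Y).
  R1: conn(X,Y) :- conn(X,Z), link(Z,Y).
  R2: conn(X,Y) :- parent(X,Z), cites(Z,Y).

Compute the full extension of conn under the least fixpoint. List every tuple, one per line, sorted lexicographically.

round 1: derive conn(c,b) via R0 from parent(c,b)
round 1: derive conn(c,c) via R0 from parent(c,c)
round 1: derive conn(c,j) via R0 from parent(c,j)
round 1: derive conn(g,h) via R0 from parent(g,h)
round 1: derive conn(h,c) via R0 from parent(h,c)
round 1: derive conn(h,e) via R0 from parent(h,e)
round 1: derive conn(h,h) via R0 from parent(h,h)
round 1: derive conn(j,b) via R0 from parent(j,b)
round 1: derive conn(j,h) via R0 from parent(j,h)
round 1: derive conn(c,e) via R2 from parent(c,b), cites(b,e)
round 1: derive conn(g,j) via R2 from parent(g,h), cites(h,j)
round 1: derive conn(h,b) via R2 from parent(h,c), cites(c,b)
round 1: derive conn(h,j) via R2 from parent(h,c), cites(c,j)
round 1: derive conn(j,e) via R2 from parent(j,b), cites(b,e)
round 1: derive conn(j,j) via R2 from parent(j,b), cites(b,j)
round 2: derive conn(c,g) via R1 from conn(c,c), link(c,g)
round 2: derive conn(c,h) via R1 from conn(c,j), link(j,h)
round 2: derive conn(h,g) via R1 from conn(h,c), link(c,g)

conn(c,b)
conn(c,c)
conn(c,e)
conn(c,g)
conn(c,h)
conn(c,j)
conn(g,h)
conn(g,j)
conn(h,b)
conn(h,c)
conn(h,e)
conn(h,g)
conn(h,h)
conn(h,j)
conn(j,b)
conn(j,e)
conn(j,h)
conn(j,j)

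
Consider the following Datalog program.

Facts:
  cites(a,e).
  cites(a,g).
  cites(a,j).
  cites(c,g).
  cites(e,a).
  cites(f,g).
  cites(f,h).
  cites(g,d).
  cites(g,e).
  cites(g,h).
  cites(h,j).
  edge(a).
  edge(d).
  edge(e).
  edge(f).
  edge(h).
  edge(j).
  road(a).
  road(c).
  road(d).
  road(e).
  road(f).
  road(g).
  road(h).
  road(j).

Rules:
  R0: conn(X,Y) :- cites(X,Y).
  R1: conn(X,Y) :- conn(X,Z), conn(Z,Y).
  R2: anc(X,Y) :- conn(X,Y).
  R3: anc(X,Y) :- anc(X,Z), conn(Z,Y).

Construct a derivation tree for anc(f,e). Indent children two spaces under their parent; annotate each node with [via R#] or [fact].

round 1: derive conn(a,e) via R0 from cites(a,e)
round 1: derive conn(a,g) via R0 from cites(a,g)
round 1: derive conn(a,j) via R0 from cites(a,j)
round 1: derive conn(c,g) via R0 from cites(c,g)
round 1: derive conn(e,a) via R0 from cites(e,a)
round 1: derive conn(f,g) via R0 from cites(f,g)
round 1: derive conn(f,h) via R0 from cites(f,h)
round 1: derive conn(g,d) via R0 from cites(g,d)
round 1: derive conn(g,e) via R0 from cites(g,e)
round 1: derive conn(g,h) via R0 from cites(g,h)
round 1: derive conn(h,j) via R0 from cites(h,j)
round 2: derive conn(a,a) via R1 from conn(a,e), conn(e,a)
round 2: derive conn(a,d) via R1 from conn(a,g), conn(g,d)
round 2: derive conn(a,h) via R1 from conn(a,g), conn(g,h)
round 2: derive conn(c,d) via R1 from conn(c,g), conn(g,d)
round 2: derive conn(c,e) via R1 from conn(c,g), conn(g,e)
round 2: derive conn(c,h) via R1 from conn(c,g), conn(g,h)
round 2: derive conn(e,e) via R1 from conn(e,a), conn(a,e)
round 2: derive conn(e,g) via R1 from conn(e,a), conn(a,g)
round 2: derive conn(e,j) via R1 from conn(e,a), conn(a,j)
round 2: derive conn(f,d) via R1 from conn(f,g), conn(g,d)
round 2: derive conn(f,e) via R1 from conn(f,g), conn(g,e)
round 2: derive conn(f,j) via R1 from conn(f,h), conn(h,j)
round 2: derive conn(g,a) via R1 from conn(g,e), conn(e,a)
round 2: derive conn(g,j) via R1 from conn(g,h), conn(h,j)
round 2: derive anc(a,e) via R2 from conn(a,e)
round 2: derive anc(a,g) via R2 from conn(a,g)
round 2: derive anc(a,j) via R2 from conn(a,j)
round 2: derive anc(c,g) via R2 from conn(c,g)
round 2: derive anc(e,a) via R2 from conn(e,a)
round 2: derive anc(f,g) via R2 from conn(f,g)
round 2: derive anc(f,h) via R2 from conn(f,h)
round 2: derive anc(g,d) via R2 from conn(g,d)
round 2: derive anc(g,e) via R2 from conn(g,e)
round 2: derive anc(g,h) via R2 from conn(g,h)
round 2: derive anc(h,j) via R2 from conn(h,j)
round 3: derive conn(c,a) via R1 from conn(c,e), conn(e,a)
round 3: derive conn(c,j) via R1 from conn(c,e), conn(e,j)
round 3: derive conn(e,d) via R1 from conn(e,a), conn(a,d)
round 3: derive conn(e,h) via R1 from conn(e,a), conn(a,h)
round 3: derive conn(f,a) via R1 from conn(f,e), conn(e,a)
round 3: derive conn(g,g) via R1 from conn(g,a), conn(a,g)
round 3: derive anc(a,a) via R2 from conn(a,a)
round 3: derive anc(a,d) via R2 from conn(a,d)
round 3: derive anc(a,h) via R2 from conn(a,h)
round 3: derive anc(c,d) via R2 from conn(c,d)
round 3: derive anc(c,e) via R2 from conn(c,e)
round 3: derive anc(c,h) via R2 from conn(c,h)
round 3: derive anc(e,e) via R2 from conn(e,e)
round 3: derive anc(e,g) via R2 from conn(e,g)
round 3: derive anc(e,j) via R2 from conn(e,j)
round 3: derive anc(f,d) via R2 from conn(f,d)
round 3: derive anc(f,e) via R2 from conn(f,e)
round 3: derive anc(f,j) via R2 from conn(f,j)
round 3: derive anc(g,a) via R2 from conn(g,a)
round 3: derive anc(g,j) via R2 from conn(g,j)
round 3: derive anc(c,a) via R3 from anc(c,g), conn(g,a)
round 3: derive anc(c,j) via R3 from anc(c,g), conn(g,j)
round 3: derive anc(e,d) via R3 from anc(e,a), conn(a,d)
round 3: derive anc(e,h) via R3 from anc(e,a), conn(a,h)
round 3: derive anc(f,a) via R3 from anc(f,g), conn(g,a)
round 3: derive anc(g,g) via R3 from anc(g,e), conn(e,g)

anc(f,e)  [via R2]
  conn(f,e)  [via R1]
    conn(f,g)  [via R0]
      cites(f,g)  [fact]
    conn(g,e)  [via R0]
      cites(g,e)  [fact]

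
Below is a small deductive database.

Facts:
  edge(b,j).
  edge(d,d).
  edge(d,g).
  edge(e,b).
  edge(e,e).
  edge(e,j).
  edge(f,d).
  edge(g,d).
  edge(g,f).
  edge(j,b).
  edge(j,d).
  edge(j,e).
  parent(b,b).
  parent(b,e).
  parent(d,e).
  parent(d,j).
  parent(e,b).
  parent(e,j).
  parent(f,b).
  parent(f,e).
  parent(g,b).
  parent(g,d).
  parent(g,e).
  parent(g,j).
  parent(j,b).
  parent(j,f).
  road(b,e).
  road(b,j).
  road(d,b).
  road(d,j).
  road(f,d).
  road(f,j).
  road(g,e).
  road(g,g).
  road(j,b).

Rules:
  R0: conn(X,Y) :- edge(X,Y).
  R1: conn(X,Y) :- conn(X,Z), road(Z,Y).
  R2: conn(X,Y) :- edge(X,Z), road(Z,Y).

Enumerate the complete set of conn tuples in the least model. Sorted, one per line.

conn(b,b)
conn(b,e)
conn(b,j)
conn(d,b)
conn(d,d)
conn(d,e)
conn(d,g)
conn(d,j)
conn(e,b)
conn(e,e)
conn(e,j)
conn(f,b)
conn(f,d)
conn(f,e)
conn(f,j)
conn(g,b)
conn(g,d)
conn(g,e)
conn(g,f)
conn(g,j)
conn(j,b)
conn(j,d)
conn(j,e)
conn(j,j)

round 1: derive conn(b,j) via R0 from edge(b,j)
round 1: derive conn(d,d) via R0 from edge(d,d)
round 1: derive conn(d,g) via R0 from edge(d,g)
round 1: derive conn(e,b) via R0 from edge(e,b)
round 1: derive conn(e,e) via R0 from edge(e,e)
round 1: derive conn(e,j) via R0 from edge(e,j)
round 1: derive conn(f,d) via R0 from edge(f,d)
round 1: derive conn(g,d) via R0 from edge(g,d)
round 1: derive conn(g,f) via R0 from edge(g,f)
round 1: derive conn(j,b) via R0 from edge(j,b)
round 1: derive conn(j,d) via R0 from edge(j,d)
round 1: derive conn(j,e) via R0 from edge(j,e)
round 1: derive conn(b,b) via R2 from edge(b,j), road(j,b)
round 1: derive conn(d,b) via R2 from edge(d,d), road(d,b)
round 1: derive conn(d,e) via R2 from edge(d,g), road(g,e)
round 1: derive conn(d,j) via R2 from edge(d,d), road(d,j)
round 1: derive conn(f,b) via R2 from edge(f,d), road(d,b)
round 1: derive conn(f,j) via R2 from edge(f,d), road(d,j)
round 1: derive conn(g,b) via R2 from edge(g,d), road(d,b)
round 1: derive conn(g,j) via R2 from edge(g,d), road(d,j)
round 1: derive conn(j,j) via R2 from edge(j,b), road(b,j)
round 2: derive conn(b,e) via R1 from conn(b,b), road(b,e)
round 2: derive conn(f,e) via R1 from conn(f,b), road(b,e)
round 2: derive conn(g,e) via R1 from conn(g,b), road(b,e)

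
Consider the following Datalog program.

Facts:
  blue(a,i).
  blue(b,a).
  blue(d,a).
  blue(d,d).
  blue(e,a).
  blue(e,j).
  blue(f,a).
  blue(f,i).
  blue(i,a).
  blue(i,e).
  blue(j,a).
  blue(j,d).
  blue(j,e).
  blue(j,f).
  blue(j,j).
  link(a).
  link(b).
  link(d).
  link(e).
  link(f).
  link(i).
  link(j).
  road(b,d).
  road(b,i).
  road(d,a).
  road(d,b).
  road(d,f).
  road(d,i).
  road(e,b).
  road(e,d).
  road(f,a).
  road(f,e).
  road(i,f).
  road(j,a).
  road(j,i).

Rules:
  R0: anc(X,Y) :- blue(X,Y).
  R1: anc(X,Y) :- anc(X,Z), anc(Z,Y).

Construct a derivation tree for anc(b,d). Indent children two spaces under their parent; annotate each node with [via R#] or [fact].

anc(b,d)  [via R1]
  anc(b,a)  [via R0]
    blue(b,a)  [fact]
  anc(a,d)  [via R1]
    anc(a,e)  [via R1]
      anc(a,i)  [via R0]
        blue(a,i)  [fact]
      anc(i,e)  [via R0]
        blue(i,e)  [fact]
    anc(e,d)  [via R1]
      anc(e,j)  [via R0]
        blue(e,j)  [fact]
      anc(j,d)  [via R0]
        blue(j,d)  [fact]

round 1: derive anc(a,i) via R0 from blue(a,i)
round 1: derive anc(b,a) via R0 from blue(b,a)
round 1: derive anc(d,a) via R0 from blue(d,a)
round 1: derive anc(d,d) via R0 from blue(d,d)
round 1: derive anc(e,a) via R0 from blue(e,a)
round 1: derive anc(e,j) via R0 from blue(e,j)
round 1: derive anc(f,a) via R0 from blue(f,a)
round 1: derive anc(f,i) via R0 from blue(f,i)
round 1: derive anc(i,a) via R0 from blue(i,a)
round 1: derive anc(i,e) via R0 from blue(i,e)
round 1: derive anc(j,a) via R0 from blue(j,a)
round 1: derive anc(j,d) via R0 from blue(j,d)
round 1: derive anc(j,e) via R0 from blue(j,e)
round 1: derive anc(j,f) via R0 from blue(j,f)
round 1: derive anc(j,j) via R0 from blue(j,j)
round 2: derive anc(a,a) via R1 from anc(a,i), anc(i,a)
round 2: derive anc(a,e) via R1 from anc(a,i), anc(i,e)
round 2: derive anc(b,i) via R1 from anc(b,a), anc(a,i)
round 2: derive anc(d,i) via R1 from anc(d,a), anc(a,i)
round 2: derive anc(e,d) via R1 from anc(e,j), anc(j,d)
round 2: derive anc(e,e) via R1 from anc(e,j), anc(j,e)
round 2: derive anc(e,f) via R1 from anc(e,j), anc(j,f)
round 2: derive anc(e,i) via R1 from anc(e,a), anc(a,i)
round 2: derive anc(f,e) via R1 from anc(f,i), anc(i,e)
round 2: derive anc(i,i) via R1 from anc(i,a), anc(a,i)
round 2: derive anc(i,j) via R1 from anc(i,e), anc(e,j)
round 2: derive anc(j,i) via R1 from anc(j,a), anc(a,i)
round 3: derive anc(a,d) via R1 from anc(a,e), anc(e,d)
round 3: derive anc(a,f) via R1 from anc(a,e), anc(e,f)
round 3: derive anc(a,j) via R1 from anc(a,e), anc(e,j)
round 3: derive anc(b,e) via R1 from anc(b,a), anc(a,e)
round 3: derive anc(b,j) via R1 from anc(b,i), anc(i,j)
round 3: derive anc(d,e) via R1 from anc(d,a), anc(a,e)
round 3: derive anc(d,j) via R1 from anc(d,i), anc(i,j)
round 3: derive anc(f,d) via R1 from anc(f,e), anc(e,d)
round 3: derive anc(f,f) via R1 from anc(f,e), anc(e,f)
round 3: derive anc(f,j) via R1 from anc(f,e), anc(e,j)
round 3: derive anc(i,d) via R1 from anc(i,e), anc(e,d)
round 3: derive anc(i,f) via R1 from anc(i,e), anc(e,f)
round 4: derive anc(b,d) via R1 from anc(b,a), anc(a,d)
round 4: derive anc(b,f) via R1 from anc(b,a), anc(a,f)
round 4: derive anc(d,f) via R1 from anc(d,a), anc(a,f)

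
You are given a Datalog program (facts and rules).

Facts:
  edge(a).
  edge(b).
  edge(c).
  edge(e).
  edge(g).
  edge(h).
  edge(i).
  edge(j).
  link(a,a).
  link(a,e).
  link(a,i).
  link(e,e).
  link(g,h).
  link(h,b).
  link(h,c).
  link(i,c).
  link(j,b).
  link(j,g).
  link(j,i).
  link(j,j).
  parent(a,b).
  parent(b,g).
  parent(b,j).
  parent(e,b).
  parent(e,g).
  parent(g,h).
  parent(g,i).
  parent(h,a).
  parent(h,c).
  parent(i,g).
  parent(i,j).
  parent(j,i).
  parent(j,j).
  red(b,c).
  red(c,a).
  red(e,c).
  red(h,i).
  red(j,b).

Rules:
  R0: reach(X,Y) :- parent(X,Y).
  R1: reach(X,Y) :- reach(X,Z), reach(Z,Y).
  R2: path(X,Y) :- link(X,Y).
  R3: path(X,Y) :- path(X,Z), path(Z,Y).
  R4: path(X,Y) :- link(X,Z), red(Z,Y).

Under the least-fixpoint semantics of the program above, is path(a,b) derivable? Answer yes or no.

no

round 1: derive path(a,a) via R2 from link(a,a)
round 1: derive path(a,e) via R2 from link(a,e)
round 1: derive path(a,i) via R2 from link(a,i)
round 1: derive path(e,e) via R2 from link(e,e)
round 1: derive path(g,h) via R2 from link(g,h)
round 1: derive path(h,b) via R2 from link(h,b)
round 1: derive path(h,c) via R2 from link(h,c)
round 1: derive path(i,c) via R2 from link(i,c)
round 1: derive path(j,b) via R2 from link(j,b)
round 1: derive path(j,g) via R2 from link(j,g)
round 1: derive path(j,i) via R2 from link(j,i)
round 1: derive path(j,j) via R2 from link(j,j)
round 1: derive path(a,c) via R4 from link(a,e), red(e,c)
round 1: derive path(e,c) via R4 from link(e,e), red(e,c)
round 1: derive path(g,i) via R4 from link(g,h), red(h,i)
round 1: derive path(h,a) via R4 from link(h,c), red(c,a)
round 1: derive path(i,a) via R4 from link(i,c), red(c,a)
round 1: derive path(j,c) via R4 from link(j,b), red(b,c)
round 2: derive path(g,a) via R3 from path(g,h), path(h,a)
round 2: derive path(g,b) via R3 from path(g,h), path(h,b)
round 2: derive path(g,c) via R3 from path(g,h), path(h,c)
round 2: derive path(h,e) via R3 from path(h,a), path(a,e)
round 2: derive path(h,i) via R3 from path(h,a), path(a,i)
round 2: derive path(i,e) via R3 from path(i,a), path(a,e)
round 2: derive path(i,i) via R3 from path(i,a), path(a,i)
round 2: derive path(j,a) via R3 from path(j,i), path(i,a)
round 2: derive path(j,h) via R3 from path(j,g), path(g,h)
round 3: derive path(g,e) via R3 from path(g,a), path(a,e)
round 3: derive path(j,e) via R3 from path(j,a), path(a,e)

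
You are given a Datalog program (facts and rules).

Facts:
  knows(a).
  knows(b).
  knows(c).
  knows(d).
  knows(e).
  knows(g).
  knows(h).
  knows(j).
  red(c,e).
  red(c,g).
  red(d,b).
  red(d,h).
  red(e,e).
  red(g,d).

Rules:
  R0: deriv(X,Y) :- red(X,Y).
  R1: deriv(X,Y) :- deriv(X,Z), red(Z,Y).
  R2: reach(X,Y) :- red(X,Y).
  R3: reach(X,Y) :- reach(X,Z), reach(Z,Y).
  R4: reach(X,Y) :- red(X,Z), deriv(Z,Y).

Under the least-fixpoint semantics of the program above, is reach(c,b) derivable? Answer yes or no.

round 1: derive deriv(c,e) via R0 from red(c,e)
round 1: derive deriv(c,g) via R0 from red(c,g)
round 1: derive deriv(d,b) via R0 from red(d,b)
round 1: derive deriv(d,h) via R0 from red(d,h)
round 1: derive deriv(e,e) via R0 from red(e,e)
round 1: derive deriv(g,d) via R0 from red(g,d)
round 1: derive reach(c,e) via R2 from red(c,e)
round 1: derive reach(c,g) via R2 from red(c,g)
round 1: derive reach(d,b) via R2 from red(d,b)
round 1: derive reach(d,h) via R2 from red(d,h)
round 1: derive reach(e,e) via R2 from red(e,e)
round 1: derive reach(g,d) via R2 from red(g,d)
round 2: derive deriv(c,d) via R1 from deriv(c,g), red(g,d)
round 2: derive deriv(g,b) via R1 from deriv(g,d), red(d,b)
round 2: derive deriv(g,h) via R1 from deriv(g,d), red(d,h)
round 2: derive reach(c,d) via R3 from reach(c,g), reach(g,d)
round 2: derive reach(g,b) via R3 from reach(g,d), reach(d,b)
round 2: derive reach(g,h) via R3 from reach(g,d), reach(d,h)
round 3: derive deriv(c,b) via R1 from deriv(c,d), red(d,b)
round 3: derive deriv(c,h) via R1 from deriv(c,d), red(d,h)
round 3: derive reach(c,b) via R3 from reach(c,d), reach(d,b)
round 3: derive reach(c,h) via R3 from reach(c,d), reach(d,h)

yes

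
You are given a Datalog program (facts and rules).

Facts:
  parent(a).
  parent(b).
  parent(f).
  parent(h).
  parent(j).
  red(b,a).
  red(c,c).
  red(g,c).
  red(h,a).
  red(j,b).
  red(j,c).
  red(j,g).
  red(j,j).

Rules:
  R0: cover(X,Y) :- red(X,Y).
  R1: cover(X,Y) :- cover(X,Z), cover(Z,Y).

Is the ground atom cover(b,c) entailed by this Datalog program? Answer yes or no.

round 1: derive cover(b,a) via R0 from red(b,a)
round 1: derive cover(c,c) via R0 from red(c,c)
round 1: derive cover(g,c) via R0 from red(g,c)
round 1: derive cover(h,a) via R0 from red(h,a)
round 1: derive cover(j,b) via R0 from red(j,b)
round 1: derive cover(j,c) via R0 from red(j,c)
round 1: derive cover(j,g) via R0 from red(j,g)
round 1: derive cover(j,j) via R0 from red(j,j)
round 2: derive cover(j,a) via R1 from cover(j,b), cover(b,a)

no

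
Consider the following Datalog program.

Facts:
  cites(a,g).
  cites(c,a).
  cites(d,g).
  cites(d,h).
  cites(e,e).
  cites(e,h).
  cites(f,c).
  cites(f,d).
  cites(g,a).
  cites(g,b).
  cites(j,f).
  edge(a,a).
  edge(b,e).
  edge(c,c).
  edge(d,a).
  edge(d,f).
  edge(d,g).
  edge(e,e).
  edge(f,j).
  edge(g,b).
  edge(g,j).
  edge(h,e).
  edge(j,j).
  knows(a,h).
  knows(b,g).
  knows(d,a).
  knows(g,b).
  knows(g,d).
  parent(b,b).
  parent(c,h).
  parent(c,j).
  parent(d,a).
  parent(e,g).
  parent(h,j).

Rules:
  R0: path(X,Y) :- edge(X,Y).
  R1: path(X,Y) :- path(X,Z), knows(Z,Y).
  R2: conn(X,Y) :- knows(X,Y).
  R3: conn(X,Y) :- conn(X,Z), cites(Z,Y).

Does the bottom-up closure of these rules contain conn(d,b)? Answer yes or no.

round 1: derive conn(a,h) via R2 from knows(a,h)
round 1: derive conn(b,g) via R2 from knows(b,g)
round 1: derive conn(d,a) via R2 from knows(d,a)
round 1: derive conn(g,b) via R2 from knows(g,b)
round 1: derive conn(g,d) via R2 from knows(g,d)
round 2: derive conn(b,a) via R3 from conn(b,g), cites(g,a)
round 2: derive conn(b,b) via R3 from conn(b,g), cites(g,b)
round 2: derive conn(d,g) via R3 from conn(d,a), cites(a,g)
round 2: derive conn(g,g) via R3 from conn(g,d), cites(d,g)
round 2: derive conn(g,h) via R3 from conn(g,d), cites(d,h)
round 3: derive conn(d,b) via R3 from conn(d,g), cites(g,b)
round 3: derive conn(g,a) via R3 from conn(g,g), cites(g,a)

yes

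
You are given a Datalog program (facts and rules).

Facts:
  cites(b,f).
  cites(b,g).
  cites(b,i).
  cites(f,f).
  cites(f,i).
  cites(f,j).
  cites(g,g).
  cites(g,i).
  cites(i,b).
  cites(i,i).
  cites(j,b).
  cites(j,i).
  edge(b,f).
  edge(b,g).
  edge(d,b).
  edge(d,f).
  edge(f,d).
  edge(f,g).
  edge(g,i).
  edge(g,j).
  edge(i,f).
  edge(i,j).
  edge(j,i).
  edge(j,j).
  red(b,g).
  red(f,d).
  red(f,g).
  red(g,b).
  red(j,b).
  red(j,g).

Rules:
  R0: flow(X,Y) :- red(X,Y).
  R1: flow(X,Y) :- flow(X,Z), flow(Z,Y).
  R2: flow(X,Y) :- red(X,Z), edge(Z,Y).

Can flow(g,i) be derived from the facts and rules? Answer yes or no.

yes

round 1: derive flow(b,g) via R0 from red(b,g)
round 1: derive flow(f,d) via R0 from red(f,d)
round 1: derive flow(f,g) via R0 from red(f,g)
round 1: derive flow(g,b) via R0 from red(g,b)
round 1: derive flow(j,b) via R0 from red(j,b)
round 1: derive flow(j,g) via R0 from red(j,g)
round 1: derive flow(b,i) via R2 from red(b,g), edge(g,i)
round 1: derive flow(b,j) via R2 from red(b,g), edge(g,j)
round 1: derive flow(f,b) via R2 from red(f,d), edge(d,b)
round 1: derive flow(f,f) via R2 from red(f,d), edge(d,f)
round 1: derive flow(f,i) via R2 from red(f,g), edge(g,i)
round 1: derive flow(f,j) via R2 from red(f,g), edge(g,j)
round 1: derive flow(g,f) via R2 from red(g,b), edge(b,f)
round 1: derive flow(g,g) via R2 from red(g,b), edge(b,g)
round 1: derive flow(j,f) via R2 from red(j,b), edge(b,f)
round 1: derive flow(j,i) via R2 from red(j,g), edge(g,i)
round 1: derive flow(j,j) via R2 from red(j,g), edge(g,j)
round 2: derive flow(b,b) via R1 from flow(b,g), flow(g,b)
round 2: derive flow(b,f) via R1 from flow(b,g), flow(g,f)
round 2: derive flow(g,d) via R1 from flow(g,f), flow(f,d)
round 2: derive flow(g,i) via R1 from flow(g,b), flow(b,i)
round 2: derive flow(g,j) via R1 from flow(g,b), flow(b,j)
round 2: derive flow(j,d) via R1 from flow(j,f), flow(f,d)
round 3: derive flow(b,d) via R1 from flow(b,f), flow(f,d)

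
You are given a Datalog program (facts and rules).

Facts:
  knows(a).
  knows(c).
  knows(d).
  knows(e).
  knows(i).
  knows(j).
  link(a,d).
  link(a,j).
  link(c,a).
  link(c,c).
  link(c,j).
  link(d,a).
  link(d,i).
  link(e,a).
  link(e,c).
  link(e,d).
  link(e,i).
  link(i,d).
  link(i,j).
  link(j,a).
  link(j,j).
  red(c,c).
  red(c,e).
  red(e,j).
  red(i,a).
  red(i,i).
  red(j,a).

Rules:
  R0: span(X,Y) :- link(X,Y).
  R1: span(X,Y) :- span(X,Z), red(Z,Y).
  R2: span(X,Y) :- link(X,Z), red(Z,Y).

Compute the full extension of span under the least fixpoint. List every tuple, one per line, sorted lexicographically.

span(a,a)
span(a,d)
span(a,j)
span(c,a)
span(c,c)
span(c,e)
span(c,j)
span(d,a)
span(d,i)
span(e,a)
span(e,c)
span(e,d)
span(e,e)
span(e,i)
span(e,j)
span(i,a)
span(i,d)
span(i,j)
span(j,a)
span(j,j)

round 1: derive span(a,d) via R0 from link(a,d)
round 1: derive span(a,j) via R0 from link(a,j)
round 1: derive span(c,a) via R0 from link(c,a)
round 1: derive span(c,c) via R0 from link(c,c)
round 1: derive span(c,j) via R0 from link(c,j)
round 1: derive span(d,a) via R0 from link(d,a)
round 1: derive span(d,i) via R0 from link(d,i)
round 1: derive span(e,a) via R0 from link(e,a)
round 1: derive span(e,c) via R0 from link(e,c)
round 1: derive span(e,d) via R0 from link(e,d)
round 1: derive span(e,i) via R0 from link(e,i)
round 1: derive span(i,d) via R0 from link(i,d)
round 1: derive span(i,j) via R0 from link(i,j)
round 1: derive span(j,a) via R0 from link(j,a)
round 1: derive span(j,j) via R0 from link(j,j)
round 1: derive span(a,a) via R2 from link(a,j), red(j,a)
round 1: derive span(c,e) via R2 from link(c,c), red(c,e)
round 1: derive span(e,e) via R2 from link(e,c), red(c,e)
round 1: derive span(i,a) via R2 from link(i,j), red(j,a)
round 2: derive span(e,j) via R1 from span(e,e), red(e,j)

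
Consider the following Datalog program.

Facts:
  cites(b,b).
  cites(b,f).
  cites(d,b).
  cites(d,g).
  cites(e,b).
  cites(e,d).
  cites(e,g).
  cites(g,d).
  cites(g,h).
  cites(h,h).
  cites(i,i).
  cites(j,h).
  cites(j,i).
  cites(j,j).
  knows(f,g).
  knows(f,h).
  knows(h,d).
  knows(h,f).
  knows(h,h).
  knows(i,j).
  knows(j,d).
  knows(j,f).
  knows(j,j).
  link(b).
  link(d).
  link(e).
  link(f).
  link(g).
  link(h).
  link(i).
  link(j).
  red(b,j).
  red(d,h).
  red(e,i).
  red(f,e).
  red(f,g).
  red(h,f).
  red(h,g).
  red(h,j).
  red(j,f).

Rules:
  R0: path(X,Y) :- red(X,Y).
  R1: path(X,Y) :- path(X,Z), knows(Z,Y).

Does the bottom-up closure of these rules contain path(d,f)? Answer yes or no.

round 1: derive path(b,j) via R0 from red(b,j)
round 1: derive path(d,h) via R0 from red(d,h)
round 1: derive path(e,i) via R0 from red(e,i)
round 1: derive path(f,e) via R0 from red(f,e)
round 1: derive path(f,g) via R0 from red(f,g)
round 1: derive path(h,f) via R0 from red(h,f)
round 1: derive path(h,g) via R0 from red(h,g)
round 1: derive path(h,j) via R0 from red(h,j)
round 1: derive path(j,f) via R0 from red(j,f)
round 2: derive path(b,d) via R1 from path(b,j), knows(j,d)
round 2: derive path(b,f) via R1 from path(b,j), knows(j,f)
round 2: derive path(d,d) via R1 from path(d,h), knows(h,d)
round 2: derive path(d,f) via R1 from path(d,h), knows(h,f)
round 2: derive path(e,j) via R1 from path(e,i), knows(i,j)
round 2: derive path(h,d) via R1 from path(h,j), knows(j,d)
round 2: derive path(h,h) via R1 from path(h,f), knows(f,h)
round 2: derive path(j,g) via R1 from path(j,f), knows(f,g)
round 2: derive path(j,h) via R1 from path(j,f), knows(f,h)
round 3: derive path(b,g) via R1 from path(b,f), knows(f,g)
round 3: derive path(b,h) via R1 from path(b,f), knows(f,h)
round 3: derive path(d,g) via R1 from path(d,f), knows(f,g)
round 3: derive path(e,d) via R1 from path(e,j), knows(j,d)
round 3: derive path(e,f) via R1 from path(e,j), knows(j,f)
round 3: derive path(j,d) via R1 from path(j,h), knows(h,d)
round 4: derive path(e,g) via R1 from path(e,f), knows(f,g)
round 4: derive path(e,h) via R1 from path(e,f), knows(f,h)

yes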